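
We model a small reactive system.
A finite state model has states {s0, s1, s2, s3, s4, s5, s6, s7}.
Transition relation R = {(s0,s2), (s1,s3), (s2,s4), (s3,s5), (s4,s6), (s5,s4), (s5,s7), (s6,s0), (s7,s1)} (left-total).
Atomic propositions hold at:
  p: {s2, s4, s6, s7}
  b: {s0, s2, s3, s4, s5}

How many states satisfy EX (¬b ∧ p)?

Sat(¬b) = {s1, s6, s7}
Sat(¬b ∧ p) = {s6, s7}
Sat(EX (¬b ∧ p)) = {s : some successor in {s6, s7}} = {s4, s5}
|Sat(EX (¬b ∧ p))| = |{s4, s5}| = 2.

2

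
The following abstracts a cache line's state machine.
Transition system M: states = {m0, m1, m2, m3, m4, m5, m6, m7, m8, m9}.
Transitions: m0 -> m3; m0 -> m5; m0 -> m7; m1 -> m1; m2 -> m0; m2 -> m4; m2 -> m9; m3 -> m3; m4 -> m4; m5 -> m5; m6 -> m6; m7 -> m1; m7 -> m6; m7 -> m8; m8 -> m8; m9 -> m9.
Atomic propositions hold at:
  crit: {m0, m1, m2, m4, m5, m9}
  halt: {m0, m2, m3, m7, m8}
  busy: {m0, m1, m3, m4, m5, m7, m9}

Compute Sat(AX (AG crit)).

{m1, m4, m5, m9}

AG crit: greatest fixpoint, start Z0 = {m0, m1, m2, m4, m5, m9}, keep only states in Sat with every successor in Z. Z1 = {m1, m2, m4, m5, m9}; Z2 = {m1, m4, m5, m9}; fixed.
Sat(AG crit) = {m1, m4, m5, m9}
Sat(AX (AG crit)) = {s : every successor in {m1, m4, m5, m9}} = {m1, m4, m5, m9}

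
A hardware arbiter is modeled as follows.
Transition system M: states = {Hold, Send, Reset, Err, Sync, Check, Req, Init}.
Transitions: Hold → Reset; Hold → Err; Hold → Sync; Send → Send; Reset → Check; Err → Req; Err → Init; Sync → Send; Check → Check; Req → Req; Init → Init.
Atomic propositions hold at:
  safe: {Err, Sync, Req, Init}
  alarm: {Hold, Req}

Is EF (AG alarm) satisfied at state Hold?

AG alarm: greatest fixpoint, start Z0 = {Hold, Req}, keep only states in Sat with every successor in Z. Z1 = {Req}; fixed.
Sat(AG alarm) = {Req}
EF (AG alarm): least fixpoint, start Z0 = {Req}, add states with some successor in Z. Z1 = {Err, Req}; Z2 = {Hold, Err, Req}; fixed.
Sat(EF (AG alarm)) = {Hold, Err, Req}
Hold ∈ Sat(EF (AG alarm)) = {Hold, Err, Req}, so the formula holds at Hold.

Yes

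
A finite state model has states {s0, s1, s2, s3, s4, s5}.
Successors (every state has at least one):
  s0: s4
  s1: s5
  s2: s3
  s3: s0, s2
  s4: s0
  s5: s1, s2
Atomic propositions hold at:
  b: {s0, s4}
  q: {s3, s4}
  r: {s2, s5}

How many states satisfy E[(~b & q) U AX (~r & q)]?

Sat(~b) = {s1, s2, s3, s5}
Sat(~b & q) = {s3}
Sat(~r) = {s0, s1, s3, s4}
Sat(~r & q) = {s3, s4}
Sat(AX (~r & q)) = {s : every successor in {s3, s4}} = {s0, s2}
E[(~b & q) U AX (~r & q)]: least fixpoint, start Z0 = Sat(AX (~r & q)) = {s0, s2}, add states in Sat(~b & q) with some successor in Z. Z1 = {s0, s2, s3}; fixed.
Sat(E[(~b & q) U AX (~r & q)]) = {s0, s2, s3}
|Sat(E[(~b & q) U AX (~r & q)])| = |{s0, s2, s3}| = 3.

3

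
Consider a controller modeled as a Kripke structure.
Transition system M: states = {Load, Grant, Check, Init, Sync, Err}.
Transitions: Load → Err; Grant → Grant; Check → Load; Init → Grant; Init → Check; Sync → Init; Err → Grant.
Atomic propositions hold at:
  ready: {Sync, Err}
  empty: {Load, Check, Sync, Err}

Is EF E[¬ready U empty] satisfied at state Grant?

No

Sat(¬ready) = {Load, Grant, Check, Init}
E[¬ready U empty]: least fixpoint, start Z0 = Sat(empty) = {Load, Check, Sync, Err}, add states in Sat(¬ready) with some successor in Z. Z1 = {Load, Check, Init, Sync, Err}; fixed.
Sat(E[¬ready U empty]) = {Load, Check, Init, Sync, Err}
EF E[¬ready U empty]: least fixpoint, start Z0 = {Load, Check, Init, Sync, Err}, add states with some successor in Z. Already a fixed point.
Sat(EF E[¬ready U empty]) = {Load, Check, Init, Sync, Err}
Grant ∉ Sat(EF E[¬ready U empty]) = {Load, Check, Init, Sync, Err}, so the formula does not hold at Grant.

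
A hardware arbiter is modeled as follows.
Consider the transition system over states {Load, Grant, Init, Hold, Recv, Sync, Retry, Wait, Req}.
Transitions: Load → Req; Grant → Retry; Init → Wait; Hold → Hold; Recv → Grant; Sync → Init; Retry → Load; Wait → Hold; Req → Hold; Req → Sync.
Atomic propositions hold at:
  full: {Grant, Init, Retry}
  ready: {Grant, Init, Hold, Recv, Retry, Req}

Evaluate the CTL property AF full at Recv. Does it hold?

AF full: least fixpoint, start Z0 = {Grant, Init, Retry}, add states with every successor in Z. Z1 = {Grant, Init, Recv, Sync, Retry}; fixed.
Sat(AF full) = {Grant, Init, Recv, Sync, Retry}
Recv ∈ Sat(AF full) = {Grant, Init, Recv, Sync, Retry}, so the formula holds at Recv.

Yes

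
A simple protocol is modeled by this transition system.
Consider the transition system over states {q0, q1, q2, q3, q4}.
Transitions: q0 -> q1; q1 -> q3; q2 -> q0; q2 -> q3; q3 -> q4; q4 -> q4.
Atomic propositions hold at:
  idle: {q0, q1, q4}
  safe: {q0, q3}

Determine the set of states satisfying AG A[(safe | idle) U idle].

Sat(safe | idle) = {q0, q1, q3, q4}
A[(safe | idle) U idle]: least fixpoint, start Z0 = Sat(idle) = {q0, q1, q4}, add states in Sat(safe | idle) with every successor in Z. Z1 = {q0, q1, q3, q4}; fixed.
Sat(A[(safe | idle) U idle]) = {q0, q1, q3, q4}
AG A[(safe | idle) U idle]: greatest fixpoint, start Z0 = {q0, q1, q3, q4}, keep only states in Sat with every successor in Z. Already a fixed point.
Sat(AG A[(safe | idle) U idle]) = {q0, q1, q3, q4}

{q0, q1, q3, q4}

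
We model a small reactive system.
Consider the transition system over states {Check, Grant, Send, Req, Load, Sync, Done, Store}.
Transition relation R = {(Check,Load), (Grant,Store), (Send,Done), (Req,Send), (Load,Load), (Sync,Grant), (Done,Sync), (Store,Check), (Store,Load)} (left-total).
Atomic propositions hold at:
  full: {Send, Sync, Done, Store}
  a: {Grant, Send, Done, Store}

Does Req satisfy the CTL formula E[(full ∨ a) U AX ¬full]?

Sat(full ∨ a) = {Grant, Send, Sync, Done, Store}
Sat(¬full) = {Check, Grant, Req, Load}
Sat(AX ¬full) = {s : every successor in {Check, Grant, Req, Load}} = {Check, Load, Sync, Store}
E[(full ∨ a) U AX ¬full]: least fixpoint, start Z0 = Sat(AX ¬full) = {Check, Load, Sync, Store}, add states in Sat(full ∨ a) with some successor in Z. Z1 = {Check, Grant, Load, Sync, Done, Store}; Z2 = {Check, Grant, Send, Load, Sync, Done, Store}; fixed.
Sat(E[(full ∨ a) U AX ¬full]) = {Check, Grant, Send, Load, Sync, Done, Store}
Req ∉ Sat(E[(full ∨ a) U AX ¬full]) = {Check, Grant, Send, Load, Sync, Done, Store}, so the formula does not hold at Req.

No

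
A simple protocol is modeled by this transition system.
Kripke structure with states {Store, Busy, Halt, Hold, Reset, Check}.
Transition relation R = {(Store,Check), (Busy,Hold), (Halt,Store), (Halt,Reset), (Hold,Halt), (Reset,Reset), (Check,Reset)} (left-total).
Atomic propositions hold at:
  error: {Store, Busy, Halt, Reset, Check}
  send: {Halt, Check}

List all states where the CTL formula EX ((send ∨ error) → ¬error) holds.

Sat(send ∨ error) = {Store, Busy, Halt, Reset, Check}
Sat(¬error) = {Hold}
Sat((send ∨ error) → ¬error) = {Hold}
Sat(EX ((send ∨ error) → ¬error)) = {s : some successor in {Hold}} = {Busy}

{Busy}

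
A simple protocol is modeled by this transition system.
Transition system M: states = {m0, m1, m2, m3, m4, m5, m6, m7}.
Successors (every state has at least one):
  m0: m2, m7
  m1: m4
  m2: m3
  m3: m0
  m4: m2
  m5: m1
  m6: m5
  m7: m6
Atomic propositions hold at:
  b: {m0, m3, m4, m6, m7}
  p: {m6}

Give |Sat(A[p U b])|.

5

A[p U b]: least fixpoint, start Z0 = Sat(b) = {m0, m3, m4, m6, m7}, add states in Sat(p) with every successor in Z. Already a fixed point.
Sat(A[p U b]) = {m0, m3, m4, m6, m7}
|Sat(A[p U b])| = |{m0, m3, m4, m6, m7}| = 5.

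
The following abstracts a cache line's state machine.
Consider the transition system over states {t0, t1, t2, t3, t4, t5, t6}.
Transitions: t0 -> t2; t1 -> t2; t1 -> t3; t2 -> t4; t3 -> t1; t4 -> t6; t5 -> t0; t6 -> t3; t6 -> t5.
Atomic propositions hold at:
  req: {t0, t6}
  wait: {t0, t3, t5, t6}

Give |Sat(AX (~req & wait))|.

1

Sat(~req) = {t1, t2, t3, t4, t5}
Sat(~req & wait) = {t3, t5}
Sat(AX (~req & wait)) = {s : every successor in {t3, t5}} = {t6}
|Sat(AX (~req & wait))| = |{t6}| = 1.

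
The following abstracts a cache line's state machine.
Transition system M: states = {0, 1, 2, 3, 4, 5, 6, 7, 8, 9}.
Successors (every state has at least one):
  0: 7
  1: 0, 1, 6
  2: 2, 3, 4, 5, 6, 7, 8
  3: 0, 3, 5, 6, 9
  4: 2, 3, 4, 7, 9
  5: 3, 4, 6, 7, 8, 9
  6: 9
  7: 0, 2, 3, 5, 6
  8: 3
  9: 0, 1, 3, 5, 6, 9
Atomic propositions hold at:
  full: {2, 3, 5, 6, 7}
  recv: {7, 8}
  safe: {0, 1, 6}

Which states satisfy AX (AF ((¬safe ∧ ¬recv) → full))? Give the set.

{0, 1, 7, 8}

Sat(¬safe) = {2, 3, 4, 5, 7, 8, 9}
Sat(¬recv) = {0, 1, 2, 3, 4, 5, 6, 9}
Sat(¬safe ∧ ¬recv) = {2, 3, 4, 5, 9}
Sat((¬safe ∧ ¬recv) → full) = {0, 1, 2, 3, 5, 6, 7, 8}
AF ((¬safe ∧ ¬recv) → full): least fixpoint, start Z0 = {0, 1, 2, 3, 5, 6, 7, 8}, add states with every successor in Z. Already a fixed point.
Sat(AF ((¬safe ∧ ¬recv) → full)) = {0, 1, 2, 3, 5, 6, 7, 8}
Sat(AX (AF ((¬safe ∧ ¬recv) → full))) = {s : every successor in {0, 1, 2, 3, 5, 6, 7, 8}} = {0, 1, 7, 8}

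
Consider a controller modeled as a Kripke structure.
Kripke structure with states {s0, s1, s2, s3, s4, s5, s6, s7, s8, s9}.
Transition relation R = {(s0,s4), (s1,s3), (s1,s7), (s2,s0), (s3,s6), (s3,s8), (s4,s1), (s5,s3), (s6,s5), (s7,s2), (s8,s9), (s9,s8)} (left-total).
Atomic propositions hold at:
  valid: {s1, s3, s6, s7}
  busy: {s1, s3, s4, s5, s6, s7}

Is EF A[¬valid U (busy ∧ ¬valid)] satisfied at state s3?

Sat(¬valid) = {s0, s2, s4, s5, s8, s9}
Sat(busy ∧ ¬valid) = {s4, s5}
A[¬valid U (busy ∧ ¬valid)]: least fixpoint, start Z0 = Sat((busy ∧ ¬valid)) = {s4, s5}, add states in Sat(¬valid) with every successor in Z. Z1 = {s0, s4, s5}; Z2 = {s0, s2, s4, s5}; fixed.
Sat(A[¬valid U (busy ∧ ¬valid)]) = {s0, s2, s4, s5}
EF A[¬valid U (busy ∧ ¬valid)]: least fixpoint, start Z0 = {s0, s2, s4, s5}, add states with some successor in Z. Z1 = {s0, s2, s4, s5, s6, s7}; Z2 = {s0, s1, s2, s3, s4, s5, s6, s7}; fixed.
Sat(EF A[¬valid U (busy ∧ ¬valid)]) = {s0, s1, s2, s3, s4, s5, s6, s7}
s3 ∈ Sat(EF A[¬valid U (busy ∧ ¬valid)]) = {s0, s1, s2, s3, s4, s5, s6, s7}, so the formula holds at s3.

Yes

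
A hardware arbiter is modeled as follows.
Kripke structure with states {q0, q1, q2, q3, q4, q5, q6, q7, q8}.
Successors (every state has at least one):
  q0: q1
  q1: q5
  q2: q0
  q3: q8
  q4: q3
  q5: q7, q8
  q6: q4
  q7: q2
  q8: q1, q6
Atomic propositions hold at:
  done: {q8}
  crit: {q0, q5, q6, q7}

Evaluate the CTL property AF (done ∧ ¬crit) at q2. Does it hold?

No

Sat(¬crit) = {q1, q2, q3, q4, q8}
Sat(done ∧ ¬crit) = {q8}
AF (done ∧ ¬crit): least fixpoint, start Z0 = {q8}, add states with every successor in Z. Z1 = {q3, q8}; Z2 = {q3, q4, q8}; Z3 = {q3, q4, q6, q8}; fixed.
Sat(AF (done ∧ ¬crit)) = {q3, q4, q6, q8}
q2 ∉ Sat(AF (done ∧ ¬crit)) = {q3, q4, q6, q8}, so the formula does not hold at q2.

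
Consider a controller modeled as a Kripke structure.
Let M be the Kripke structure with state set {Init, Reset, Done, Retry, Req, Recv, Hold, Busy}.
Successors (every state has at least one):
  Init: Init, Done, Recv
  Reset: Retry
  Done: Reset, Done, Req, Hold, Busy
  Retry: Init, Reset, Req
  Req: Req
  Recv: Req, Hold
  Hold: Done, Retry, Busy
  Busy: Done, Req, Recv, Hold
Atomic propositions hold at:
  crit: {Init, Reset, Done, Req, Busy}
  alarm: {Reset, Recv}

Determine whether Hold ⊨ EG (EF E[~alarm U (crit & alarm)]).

Sat(~alarm) = {Init, Done, Retry, Req, Hold, Busy}
Sat(crit & alarm) = {Reset}
E[~alarm U (crit & alarm)]: least fixpoint, start Z0 = Sat((crit & alarm)) = {Reset}, add states in Sat(~alarm) with some successor in Z. Z1 = {Reset, Done, Retry}; Z2 = {Init, Reset, Done, Retry, Hold, Busy}; fixed.
Sat(E[~alarm U (crit & alarm)]) = {Init, Reset, Done, Retry, Hold, Busy}
EF E[~alarm U (crit & alarm)]: least fixpoint, start Z0 = {Init, Reset, Done, Retry, Hold, Busy}, add states with some successor in Z. Z1 = {Init, Reset, Done, Retry, Recv, Hold, Busy}; fixed.
Sat(EF E[~alarm U (crit & alarm)]) = {Init, Reset, Done, Retry, Recv, Hold, Busy}
EG (EF E[~alarm U (crit & alarm)]): greatest fixpoint, start Z0 = {Init, Reset, Done, Retry, Recv, Hold, Busy}, keep only states in Sat with some successor in Z. Already a fixed point.
Sat(EG (EF E[~alarm U (crit & alarm)])) = {Init, Reset, Done, Retry, Recv, Hold, Busy}
Hold ∈ Sat(EG (EF E[~alarm U (crit & alarm)])) = {Init, Reset, Done, Retry, Recv, Hold, Busy}, so the formula holds at Hold.

Yes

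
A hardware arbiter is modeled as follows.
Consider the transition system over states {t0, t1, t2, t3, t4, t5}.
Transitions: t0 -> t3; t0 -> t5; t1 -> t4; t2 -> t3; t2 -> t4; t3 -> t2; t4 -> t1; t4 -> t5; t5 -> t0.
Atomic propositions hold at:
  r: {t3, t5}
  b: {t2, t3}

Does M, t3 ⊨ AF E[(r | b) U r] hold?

Sat(r | b) = {t2, t3, t5}
E[(r | b) U r]: least fixpoint, start Z0 = Sat(r) = {t3, t5}, add states in Sat(r | b) with some successor in Z. Z1 = {t2, t3, t5}; fixed.
Sat(E[(r | b) U r]) = {t2, t3, t5}
AF E[(r | b) U r]: least fixpoint, start Z0 = {t2, t3, t5}, add states with every successor in Z. Z1 = {t0, t2, t3, t5}; fixed.
Sat(AF E[(r | b) U r]) = {t0, t2, t3, t5}
t3 ∈ Sat(AF E[(r | b) U r]) = {t0, t2, t3, t5}, so the formula holds at t3.

Yes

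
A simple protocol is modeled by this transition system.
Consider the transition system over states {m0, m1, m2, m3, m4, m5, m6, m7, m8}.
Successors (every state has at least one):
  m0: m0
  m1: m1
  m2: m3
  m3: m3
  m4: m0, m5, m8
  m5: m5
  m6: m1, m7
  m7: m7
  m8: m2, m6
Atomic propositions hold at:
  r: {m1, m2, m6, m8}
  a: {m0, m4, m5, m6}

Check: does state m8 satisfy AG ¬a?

No

Sat(¬a) = {m1, m2, m3, m7, m8}
AG ¬a: greatest fixpoint, start Z0 = {m1, m2, m3, m7, m8}, keep only states in Sat with every successor in Z. Z1 = {m1, m2, m3, m7}; fixed.
Sat(AG ¬a) = {m1, m2, m3, m7}
m8 ∉ Sat(AG ¬a) = {m1, m2, m3, m7}, so the formula does not hold at m8.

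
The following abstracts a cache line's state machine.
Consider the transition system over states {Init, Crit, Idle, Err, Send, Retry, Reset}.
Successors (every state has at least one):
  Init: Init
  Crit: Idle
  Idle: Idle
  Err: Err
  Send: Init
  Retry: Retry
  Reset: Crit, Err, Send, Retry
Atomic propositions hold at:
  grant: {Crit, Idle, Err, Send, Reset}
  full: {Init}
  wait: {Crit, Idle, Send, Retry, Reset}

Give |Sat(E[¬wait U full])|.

Sat(¬wait) = {Init, Err}
E[¬wait U full]: least fixpoint, start Z0 = Sat(full) = {Init}, add states in Sat(¬wait) with some successor in Z. Already a fixed point.
Sat(E[¬wait U full]) = {Init}
|Sat(E[¬wait U full])| = |{Init}| = 1.

1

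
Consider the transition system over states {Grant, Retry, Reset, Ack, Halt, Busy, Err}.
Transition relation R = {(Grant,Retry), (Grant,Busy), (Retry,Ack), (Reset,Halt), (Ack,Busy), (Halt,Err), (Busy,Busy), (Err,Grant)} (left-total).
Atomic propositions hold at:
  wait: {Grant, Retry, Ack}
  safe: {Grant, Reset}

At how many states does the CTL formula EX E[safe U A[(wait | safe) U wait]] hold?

Sat(wait | safe) = {Grant, Retry, Reset, Ack}
A[(wait | safe) U wait]: least fixpoint, start Z0 = Sat(wait) = {Grant, Retry, Ack}, add states in Sat(wait | safe) with every successor in Z. Already a fixed point.
Sat(A[(wait | safe) U wait]) = {Grant, Retry, Ack}
E[safe U A[(wait | safe) U wait]]: least fixpoint, start Z0 = Sat(A[(wait | safe) U wait]) = {Grant, Retry, Ack}, add states in Sat(safe) with some successor in Z. Already a fixed point.
Sat(E[safe U A[(wait | safe) U wait]]) = {Grant, Retry, Ack}
Sat(EX E[safe U A[(wait | safe) U wait]]) = {s : some successor in {Grant, Retry, Ack}} = {Grant, Retry, Err}
|Sat(EX E[safe U A[(wait | safe) U wait]])| = |{Grant, Retry, Err}| = 3.

3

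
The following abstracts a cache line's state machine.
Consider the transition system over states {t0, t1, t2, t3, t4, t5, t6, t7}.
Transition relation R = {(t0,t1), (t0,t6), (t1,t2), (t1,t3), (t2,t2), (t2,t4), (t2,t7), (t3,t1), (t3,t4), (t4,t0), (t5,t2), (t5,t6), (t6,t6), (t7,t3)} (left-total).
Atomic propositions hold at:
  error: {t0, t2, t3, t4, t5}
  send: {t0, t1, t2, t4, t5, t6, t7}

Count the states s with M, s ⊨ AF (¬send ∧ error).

Sat(¬send) = {t3}
Sat(¬send ∧ error) = {t3}
AF (¬send ∧ error): least fixpoint, start Z0 = {t3}, add states with every successor in Z. Z1 = {t3, t7}; fixed.
Sat(AF (¬send ∧ error)) = {t3, t7}
|Sat(AF (¬send ∧ error))| = |{t3, t7}| = 2.

2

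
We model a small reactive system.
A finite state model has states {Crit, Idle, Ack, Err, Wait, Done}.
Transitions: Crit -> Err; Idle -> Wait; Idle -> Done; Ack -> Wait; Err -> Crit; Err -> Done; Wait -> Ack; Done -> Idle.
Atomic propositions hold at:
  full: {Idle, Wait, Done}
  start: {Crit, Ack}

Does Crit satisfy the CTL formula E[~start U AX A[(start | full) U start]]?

Sat(~start) = {Idle, Err, Wait, Done}
Sat(start | full) = {Crit, Idle, Ack, Wait, Done}
A[(start | full) U start]: least fixpoint, start Z0 = Sat(start) = {Crit, Ack}, add states in Sat(start | full) with every successor in Z. Z1 = {Crit, Ack, Wait}; fixed.
Sat(A[(start | full) U start]) = {Crit, Ack, Wait}
Sat(AX A[(start | full) U start]) = {s : every successor in {Crit, Ack, Wait}} = {Ack, Wait}
E[~start U AX A[(start | full) U start]]: least fixpoint, start Z0 = Sat(AX A[(start | full) U start]) = {Ack, Wait}, add states in Sat(~start) with some successor in Z. Z1 = {Idle, Ack, Wait}; Z2 = {Idle, Ack, Wait, Done}; Z3 = {Idle, Ack, Err, Wait, Done}; fixed.
Sat(E[~start U AX A[(start | full) U start]]) = {Idle, Ack, Err, Wait, Done}
Crit ∉ Sat(E[~start U AX A[(start | full) U start]]) = {Idle, Ack, Err, Wait, Done}, so the formula does not hold at Crit.

No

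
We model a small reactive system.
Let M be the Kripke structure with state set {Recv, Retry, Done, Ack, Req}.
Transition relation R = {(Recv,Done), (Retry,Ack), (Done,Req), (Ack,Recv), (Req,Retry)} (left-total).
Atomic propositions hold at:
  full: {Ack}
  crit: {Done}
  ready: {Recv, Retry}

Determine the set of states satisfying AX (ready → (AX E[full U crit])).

E[full U crit]: least fixpoint, start Z0 = Sat(crit) = {Done}, add states in Sat(full) with some successor in Z. Already a fixed point.
Sat(E[full U crit]) = {Done}
Sat(AX E[full U crit]) = {s : every successor in {Done}} = {Recv}
Sat(ready → (AX E[full U crit])) = {Recv, Done, Ack, Req}
Sat(AX (ready → (AX E[full U crit]))) = {s : every successor in {Recv, Done, Ack, Req}} = {Recv, Retry, Done, Ack}

{Recv, Retry, Done, Ack}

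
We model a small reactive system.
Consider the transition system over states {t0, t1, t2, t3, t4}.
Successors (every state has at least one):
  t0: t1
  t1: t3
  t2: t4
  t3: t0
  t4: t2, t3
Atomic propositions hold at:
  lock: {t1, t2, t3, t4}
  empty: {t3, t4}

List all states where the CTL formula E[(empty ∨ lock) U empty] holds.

{t1, t2, t3, t4}

Sat(empty ∨ lock) = {t1, t2, t3, t4}
E[(empty ∨ lock) U empty]: least fixpoint, start Z0 = Sat(empty) = {t3, t4}, add states in Sat(empty ∨ lock) with some successor in Z. Z1 = {t1, t2, t3, t4}; fixed.
Sat(E[(empty ∨ lock) U empty]) = {t1, t2, t3, t4}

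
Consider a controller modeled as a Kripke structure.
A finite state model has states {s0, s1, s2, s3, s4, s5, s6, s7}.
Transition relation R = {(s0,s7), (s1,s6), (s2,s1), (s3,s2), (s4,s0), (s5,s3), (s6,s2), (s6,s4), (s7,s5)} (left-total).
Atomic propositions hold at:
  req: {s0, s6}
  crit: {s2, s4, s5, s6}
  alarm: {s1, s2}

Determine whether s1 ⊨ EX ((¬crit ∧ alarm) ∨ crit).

Yes

Sat(¬crit) = {s0, s1, s3, s7}
Sat(¬crit ∧ alarm) = {s1}
Sat((¬crit ∧ alarm) ∨ crit) = {s1, s2, s4, s5, s6}
Sat(EX ((¬crit ∧ alarm) ∨ crit)) = {s : some successor in {s1, s2, s4, s5, s6}} = {s1, s2, s3, s6, s7}
s1 ∈ Sat(EX ((¬crit ∧ alarm) ∨ crit)) = {s1, s2, s3, s6, s7}, so the formula holds at s1.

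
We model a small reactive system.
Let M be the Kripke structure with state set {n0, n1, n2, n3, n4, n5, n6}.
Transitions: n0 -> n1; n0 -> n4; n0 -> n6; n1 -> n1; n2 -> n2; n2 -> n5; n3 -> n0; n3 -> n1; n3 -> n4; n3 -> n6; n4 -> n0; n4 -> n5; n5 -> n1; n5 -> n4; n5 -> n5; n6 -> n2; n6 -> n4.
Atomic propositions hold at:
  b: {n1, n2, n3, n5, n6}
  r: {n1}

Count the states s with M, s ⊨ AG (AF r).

1

AF r: least fixpoint, start Z0 = {n1}, add states with every successor in Z. Already a fixed point.
Sat(AF r) = {n1}
AG (AF r): greatest fixpoint, start Z0 = {n1}, keep only states in Sat with every successor in Z. Already a fixed point.
Sat(AG (AF r)) = {n1}
|Sat(AG (AF r))| = |{n1}| = 1.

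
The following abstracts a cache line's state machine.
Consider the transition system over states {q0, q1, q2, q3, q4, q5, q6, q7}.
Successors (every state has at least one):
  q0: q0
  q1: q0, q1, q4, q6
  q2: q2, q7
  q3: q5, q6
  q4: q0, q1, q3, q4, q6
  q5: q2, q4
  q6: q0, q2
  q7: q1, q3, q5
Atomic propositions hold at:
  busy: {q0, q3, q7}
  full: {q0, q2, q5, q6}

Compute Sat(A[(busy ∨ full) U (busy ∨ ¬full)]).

Sat(busy ∨ full) = {q0, q2, q3, q5, q6, q7}
Sat(¬full) = {q1, q3, q4, q7}
Sat(busy ∨ ¬full) = {q0, q1, q3, q4, q7}
A[(busy ∨ full) U (busy ∨ ¬full)]: least fixpoint, start Z0 = Sat((busy ∨ ¬full)) = {q0, q1, q3, q4, q7}, add states in Sat(busy ∨ full) with every successor in Z. Already a fixed point.
Sat(A[(busy ∨ full) U (busy ∨ ¬full)]) = {q0, q1, q3, q4, q7}

{q0, q1, q3, q4, q7}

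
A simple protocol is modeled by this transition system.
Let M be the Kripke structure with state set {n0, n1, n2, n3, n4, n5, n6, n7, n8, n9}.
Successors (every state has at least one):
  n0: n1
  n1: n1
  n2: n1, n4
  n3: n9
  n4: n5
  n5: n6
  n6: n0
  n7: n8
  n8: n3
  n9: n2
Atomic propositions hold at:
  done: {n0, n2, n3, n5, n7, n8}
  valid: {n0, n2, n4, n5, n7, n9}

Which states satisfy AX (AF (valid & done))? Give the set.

{n3, n4, n5, n6, n7, n8, n9}

Sat(valid & done) = {n0, n2, n5, n7}
AF (valid & done): least fixpoint, start Z0 = {n0, n2, n5, n7}, add states with every successor in Z. Z1 = {n0, n2, n4, n5, n6, n7, n9}; Z2 = {n0, n2, n3, n4, n5, n6, n7, n9}; Z3 = {n0, n2, n3, n4, n5, n6, n7, n8, n9}; fixed.
Sat(AF (valid & done)) = {n0, n2, n3, n4, n5, n6, n7, n8, n9}
Sat(AX (AF (valid & done))) = {s : every successor in {n0, n2, n3, n4, n5, n6, n7, n8, n9}} = {n3, n4, n5, n6, n7, n8, n9}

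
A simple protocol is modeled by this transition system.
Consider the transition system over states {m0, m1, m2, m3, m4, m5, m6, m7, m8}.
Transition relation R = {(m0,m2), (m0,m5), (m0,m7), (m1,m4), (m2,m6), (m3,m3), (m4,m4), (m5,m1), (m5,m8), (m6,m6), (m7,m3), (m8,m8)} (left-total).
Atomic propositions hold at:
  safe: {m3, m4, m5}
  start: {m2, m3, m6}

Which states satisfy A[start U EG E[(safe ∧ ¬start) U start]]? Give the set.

{m2, m3, m6}

Sat(¬start) = {m0, m1, m4, m5, m7, m8}
Sat(safe ∧ ¬start) = {m4, m5}
E[(safe ∧ ¬start) U start]: least fixpoint, start Z0 = Sat(start) = {m2, m3, m6}, add states in Sat(safe ∧ ¬start) with some successor in Z. Already a fixed point.
Sat(E[(safe ∧ ¬start) U start]) = {m2, m3, m6}
EG E[(safe ∧ ¬start) U start]: greatest fixpoint, start Z0 = {m2, m3, m6}, keep only states in Sat with some successor in Z. Already a fixed point.
Sat(EG E[(safe ∧ ¬start) U start]) = {m2, m3, m6}
A[start U EG E[(safe ∧ ¬start) U start]]: least fixpoint, start Z0 = Sat(EG E[(safe ∧ ¬start) U start]) = {m2, m3, m6}, add states in Sat(start) with every successor in Z. Already a fixed point.
Sat(A[start U EG E[(safe ∧ ¬start) U start]]) = {m2, m3, m6}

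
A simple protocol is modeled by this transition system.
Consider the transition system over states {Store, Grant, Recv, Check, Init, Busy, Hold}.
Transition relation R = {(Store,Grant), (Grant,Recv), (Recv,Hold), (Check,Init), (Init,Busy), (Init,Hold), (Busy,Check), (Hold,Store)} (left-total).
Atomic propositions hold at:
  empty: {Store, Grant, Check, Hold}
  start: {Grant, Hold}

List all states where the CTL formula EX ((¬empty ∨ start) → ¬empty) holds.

{Grant, Check, Init, Busy, Hold}

Sat(¬empty) = {Recv, Init, Busy}
Sat(¬empty ∨ start) = {Grant, Recv, Init, Busy, Hold}
Sat((¬empty ∨ start) → ¬empty) = {Store, Recv, Check, Init, Busy}
Sat(EX ((¬empty ∨ start) → ¬empty)) = {s : some successor in {Store, Recv, Check, Init, Busy}} = {Grant, Check, Init, Busy, Hold}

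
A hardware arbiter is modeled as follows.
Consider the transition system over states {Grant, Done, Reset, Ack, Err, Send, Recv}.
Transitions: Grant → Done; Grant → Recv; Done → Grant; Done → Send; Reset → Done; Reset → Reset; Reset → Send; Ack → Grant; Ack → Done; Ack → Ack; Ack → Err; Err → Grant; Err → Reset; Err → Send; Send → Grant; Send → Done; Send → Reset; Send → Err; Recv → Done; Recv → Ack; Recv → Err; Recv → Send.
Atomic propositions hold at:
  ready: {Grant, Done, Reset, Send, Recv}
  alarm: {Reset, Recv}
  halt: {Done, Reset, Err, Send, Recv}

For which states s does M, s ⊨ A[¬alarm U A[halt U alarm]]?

Sat(¬alarm) = {Grant, Done, Ack, Err, Send}
A[halt U alarm]: least fixpoint, start Z0 = Sat(alarm) = {Reset, Recv}, add states in Sat(halt) with every successor in Z. Already a fixed point.
Sat(A[halt U alarm]) = {Reset, Recv}
A[¬alarm U A[halt U alarm]]: least fixpoint, start Z0 = Sat(A[halt U alarm]) = {Reset, Recv}, add states in Sat(¬alarm) with every successor in Z. Already a fixed point.
Sat(A[¬alarm U A[halt U alarm]]) = {Reset, Recv}

{Reset, Recv}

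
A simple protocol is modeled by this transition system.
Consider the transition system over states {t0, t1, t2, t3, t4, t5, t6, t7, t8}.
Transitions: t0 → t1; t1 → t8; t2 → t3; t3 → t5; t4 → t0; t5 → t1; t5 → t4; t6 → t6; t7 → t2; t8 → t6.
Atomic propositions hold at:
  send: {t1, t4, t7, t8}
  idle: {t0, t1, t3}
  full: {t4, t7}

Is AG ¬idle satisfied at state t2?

No

Sat(¬idle) = {t2, t4, t5, t6, t7, t8}
AG ¬idle: greatest fixpoint, start Z0 = {t2, t4, t5, t6, t7, t8}, keep only states in Sat with every successor in Z. Z1 = {t6, t7, t8}; Z2 = {t6, t8}; fixed.
Sat(AG ¬idle) = {t6, t8}
t2 ∉ Sat(AG ¬idle) = {t6, t8}, so the formula does not hold at t2.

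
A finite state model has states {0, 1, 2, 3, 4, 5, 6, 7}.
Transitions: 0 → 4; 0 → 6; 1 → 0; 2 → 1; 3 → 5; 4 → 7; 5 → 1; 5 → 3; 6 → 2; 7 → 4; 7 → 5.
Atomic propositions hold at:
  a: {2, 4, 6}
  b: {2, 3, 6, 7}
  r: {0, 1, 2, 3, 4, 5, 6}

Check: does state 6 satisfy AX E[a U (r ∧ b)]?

Yes

Sat(r ∧ b) = {2, 3, 6}
E[a U (r ∧ b)]: least fixpoint, start Z0 = Sat((r ∧ b)) = {2, 3, 6}, add states in Sat(a) with some successor in Z. Already a fixed point.
Sat(E[a U (r ∧ b)]) = {2, 3, 6}
Sat(AX E[a U (r ∧ b)]) = {s : every successor in {2, 3, 6}} = {6}
6 ∈ Sat(AX E[a U (r ∧ b)]) = {6}, so the formula holds at 6.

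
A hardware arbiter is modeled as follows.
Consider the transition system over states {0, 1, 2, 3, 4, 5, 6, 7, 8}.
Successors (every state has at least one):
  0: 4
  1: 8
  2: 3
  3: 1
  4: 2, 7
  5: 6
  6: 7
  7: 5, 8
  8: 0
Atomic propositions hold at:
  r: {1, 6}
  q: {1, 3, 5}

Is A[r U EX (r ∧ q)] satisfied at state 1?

Sat(r ∧ q) = {1}
Sat(EX (r ∧ q)) = {s : some successor in {1}} = {3}
A[r U EX (r ∧ q)]: least fixpoint, start Z0 = Sat(EX (r ∧ q)) = {3}, add states in Sat(r) with every successor in Z. Already a fixed point.
Sat(A[r U EX (r ∧ q)]) = {3}
1 ∉ Sat(A[r U EX (r ∧ q)]) = {3}, so the formula does not hold at 1.

No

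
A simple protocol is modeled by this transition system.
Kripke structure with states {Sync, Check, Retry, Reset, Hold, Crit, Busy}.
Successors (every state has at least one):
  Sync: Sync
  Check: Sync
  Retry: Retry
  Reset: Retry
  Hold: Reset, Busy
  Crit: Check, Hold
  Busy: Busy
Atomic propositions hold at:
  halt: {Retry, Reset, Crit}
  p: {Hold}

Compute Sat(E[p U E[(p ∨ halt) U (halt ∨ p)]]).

Sat(p ∨ halt) = {Retry, Reset, Hold, Crit}
Sat(halt ∨ p) = {Retry, Reset, Hold, Crit}
E[(p ∨ halt) U (halt ∨ p)]: least fixpoint, start Z0 = Sat((halt ∨ p)) = {Retry, Reset, Hold, Crit}, add states in Sat(p ∨ halt) with some successor in Z. Already a fixed point.
Sat(E[(p ∨ halt) U (halt ∨ p)]) = {Retry, Reset, Hold, Crit}
E[p U E[(p ∨ halt) U (halt ∨ p)]]: least fixpoint, start Z0 = Sat(E[(p ∨ halt) U (halt ∨ p)]) = {Retry, Reset, Hold, Crit}, add states in Sat(p) with some successor in Z. Already a fixed point.
Sat(E[p U E[(p ∨ halt) U (halt ∨ p)]]) = {Retry, Reset, Hold, Crit}

{Retry, Reset, Hold, Crit}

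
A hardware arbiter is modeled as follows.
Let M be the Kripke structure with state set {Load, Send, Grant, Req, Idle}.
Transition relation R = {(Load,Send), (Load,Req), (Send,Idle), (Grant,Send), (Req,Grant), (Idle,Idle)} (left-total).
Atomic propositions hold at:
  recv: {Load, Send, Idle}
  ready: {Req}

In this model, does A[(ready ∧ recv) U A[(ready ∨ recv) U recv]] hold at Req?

Sat(ready ∧ recv) = ∅
Sat(ready ∨ recv) = {Load, Send, Req, Idle}
A[(ready ∨ recv) U recv]: least fixpoint, start Z0 = Sat(recv) = {Load, Send, Idle}, add states in Sat(ready ∨ recv) with every successor in Z. Already a fixed point.
Sat(A[(ready ∨ recv) U recv]) = {Load, Send, Idle}
A[(ready ∧ recv) U A[(ready ∨ recv) U recv]]: least fixpoint, start Z0 = Sat(A[(ready ∨ recv) U recv]) = {Load, Send, Idle}, add states in Sat(ready ∧ recv) with every successor in Z. Already a fixed point.
Sat(A[(ready ∧ recv) U A[(ready ∨ recv) U recv]]) = {Load, Send, Idle}
Req ∉ Sat(A[(ready ∧ recv) U A[(ready ∨ recv) U recv]]) = {Load, Send, Idle}, so the formula does not hold at Req.

No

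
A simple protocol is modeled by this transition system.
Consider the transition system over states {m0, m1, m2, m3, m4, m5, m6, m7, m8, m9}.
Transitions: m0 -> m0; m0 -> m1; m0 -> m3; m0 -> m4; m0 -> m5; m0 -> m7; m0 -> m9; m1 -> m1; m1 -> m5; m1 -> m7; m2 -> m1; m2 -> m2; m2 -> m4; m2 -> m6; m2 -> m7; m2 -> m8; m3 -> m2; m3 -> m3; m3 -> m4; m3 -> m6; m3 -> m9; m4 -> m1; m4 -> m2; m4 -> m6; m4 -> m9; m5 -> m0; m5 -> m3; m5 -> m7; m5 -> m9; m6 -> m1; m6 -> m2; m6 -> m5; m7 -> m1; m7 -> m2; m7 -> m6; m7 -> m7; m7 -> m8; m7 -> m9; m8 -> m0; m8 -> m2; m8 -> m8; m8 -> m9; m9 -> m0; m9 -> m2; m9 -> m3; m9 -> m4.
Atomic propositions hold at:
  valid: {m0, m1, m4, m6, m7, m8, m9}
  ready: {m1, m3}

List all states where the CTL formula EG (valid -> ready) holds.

{m1, m2, m3, m5}

Sat(valid -> ready) = {m1, m2, m3, m5}
EG (valid -> ready): greatest fixpoint, start Z0 = {m1, m2, m3, m5}, keep only states in Sat with some successor in Z. Already a fixed point.
Sat(EG (valid -> ready)) = {m1, m2, m3, m5}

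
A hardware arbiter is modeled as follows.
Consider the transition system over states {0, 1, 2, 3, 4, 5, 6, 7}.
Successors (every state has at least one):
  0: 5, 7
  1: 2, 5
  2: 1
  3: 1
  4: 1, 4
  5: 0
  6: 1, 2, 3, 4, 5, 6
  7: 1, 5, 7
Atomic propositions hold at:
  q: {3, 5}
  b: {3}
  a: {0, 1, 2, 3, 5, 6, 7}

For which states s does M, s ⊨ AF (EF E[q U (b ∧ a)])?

{3, 6}

Sat(b ∧ a) = {3}
E[q U (b ∧ a)]: least fixpoint, start Z0 = Sat((b ∧ a)) = {3}, add states in Sat(q) with some successor in Z. Already a fixed point.
Sat(E[q U (b ∧ a)]) = {3}
EF E[q U (b ∧ a)]: least fixpoint, start Z0 = {3}, add states with some successor in Z. Z1 = {3, 6}; fixed.
Sat(EF E[q U (b ∧ a)]) = {3, 6}
AF (EF E[q U (b ∧ a)]): least fixpoint, start Z0 = {3, 6}, add states with every successor in Z. Already a fixed point.
Sat(AF (EF E[q U (b ∧ a)])) = {3, 6}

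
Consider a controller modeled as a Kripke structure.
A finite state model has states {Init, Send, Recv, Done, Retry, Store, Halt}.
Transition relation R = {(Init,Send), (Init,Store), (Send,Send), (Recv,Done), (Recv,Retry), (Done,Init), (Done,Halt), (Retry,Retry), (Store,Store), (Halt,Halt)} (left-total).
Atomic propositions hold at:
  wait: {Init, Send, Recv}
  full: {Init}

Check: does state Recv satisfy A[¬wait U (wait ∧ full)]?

Sat(¬wait) = {Done, Retry, Store, Halt}
Sat(wait ∧ full) = {Init}
A[¬wait U (wait ∧ full)]: least fixpoint, start Z0 = Sat((wait ∧ full)) = {Init}, add states in Sat(¬wait) with every successor in Z. Already a fixed point.
Sat(A[¬wait U (wait ∧ full)]) = {Init}
Recv ∉ Sat(A[¬wait U (wait ∧ full)]) = {Init}, so the formula does not hold at Recv.

No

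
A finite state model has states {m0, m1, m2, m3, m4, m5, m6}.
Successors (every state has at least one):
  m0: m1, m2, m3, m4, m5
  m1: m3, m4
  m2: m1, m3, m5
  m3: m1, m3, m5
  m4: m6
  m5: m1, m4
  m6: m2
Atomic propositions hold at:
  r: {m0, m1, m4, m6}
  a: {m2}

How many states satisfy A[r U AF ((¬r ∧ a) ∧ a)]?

Sat(¬r) = {m2, m3, m5}
Sat(¬r ∧ a) = {m2}
Sat((¬r ∧ a) ∧ a) = {m2}
AF ((¬r ∧ a) ∧ a): least fixpoint, start Z0 = {m2}, add states with every successor in Z. Z1 = {m2, m6}; Z2 = {m2, m4, m6}; fixed.
Sat(AF ((¬r ∧ a) ∧ a)) = {m2, m4, m6}
A[r U AF ((¬r ∧ a) ∧ a)]: least fixpoint, start Z0 = Sat(AF ((¬r ∧ a) ∧ a)) = {m2, m4, m6}, add states in Sat(r) with every successor in Z. Already a fixed point.
Sat(A[r U AF ((¬r ∧ a) ∧ a)]) = {m2, m4, m6}
|Sat(A[r U AF ((¬r ∧ a) ∧ a)])| = |{m2, m4, m6}| = 3.

3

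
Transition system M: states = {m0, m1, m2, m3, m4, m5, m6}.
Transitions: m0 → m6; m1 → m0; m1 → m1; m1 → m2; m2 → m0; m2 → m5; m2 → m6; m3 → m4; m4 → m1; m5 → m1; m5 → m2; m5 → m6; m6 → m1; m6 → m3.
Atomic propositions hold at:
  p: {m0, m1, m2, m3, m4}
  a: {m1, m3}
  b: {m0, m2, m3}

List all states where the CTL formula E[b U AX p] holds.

{m0, m1, m2, m3, m4, m6}

Sat(AX p) = {s : every successor in {m0, m1, m2, m3, m4}} = {m1, m3, m4, m6}
E[b U AX p]: least fixpoint, start Z0 = Sat(AX p) = {m1, m3, m4, m6}, add states in Sat(b) with some successor in Z. Z1 = {m0, m1, m2, m3, m4, m6}; fixed.
Sat(E[b U AX p]) = {m0, m1, m2, m3, m4, m6}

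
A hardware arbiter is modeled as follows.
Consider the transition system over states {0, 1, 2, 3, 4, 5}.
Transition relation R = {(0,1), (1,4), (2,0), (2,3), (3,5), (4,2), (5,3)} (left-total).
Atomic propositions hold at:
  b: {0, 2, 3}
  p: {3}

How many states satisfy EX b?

3

Sat(EX b) = {s : some successor in {0, 2, 3}} = {2, 4, 5}
|Sat(EX b)| = |{2, 4, 5}| = 3.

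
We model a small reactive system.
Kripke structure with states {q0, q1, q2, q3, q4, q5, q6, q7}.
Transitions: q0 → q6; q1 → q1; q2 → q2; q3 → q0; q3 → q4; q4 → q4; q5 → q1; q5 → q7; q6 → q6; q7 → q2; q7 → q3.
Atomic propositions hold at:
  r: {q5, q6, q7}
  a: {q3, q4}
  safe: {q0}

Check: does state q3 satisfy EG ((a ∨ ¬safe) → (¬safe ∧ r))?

No

Sat(¬safe) = {q1, q2, q3, q4, q5, q6, q7}
Sat(a ∨ ¬safe) = {q1, q2, q3, q4, q5, q6, q7}
Sat(¬safe ∧ r) = {q5, q6, q7}
Sat((a ∨ ¬safe) → (¬safe ∧ r)) = {q0, q5, q6, q7}
EG ((a ∨ ¬safe) → (¬safe ∧ r)): greatest fixpoint, start Z0 = {q0, q5, q6, q7}, keep only states in Sat with some successor in Z. Z1 = {q0, q5, q6}; Z2 = {q0, q6}; fixed.
Sat(EG ((a ∨ ¬safe) → (¬safe ∧ r))) = {q0, q6}
q3 ∉ Sat(EG ((a ∨ ¬safe) → (¬safe ∧ r))) = {q0, q6}, so the formula does not hold at q3.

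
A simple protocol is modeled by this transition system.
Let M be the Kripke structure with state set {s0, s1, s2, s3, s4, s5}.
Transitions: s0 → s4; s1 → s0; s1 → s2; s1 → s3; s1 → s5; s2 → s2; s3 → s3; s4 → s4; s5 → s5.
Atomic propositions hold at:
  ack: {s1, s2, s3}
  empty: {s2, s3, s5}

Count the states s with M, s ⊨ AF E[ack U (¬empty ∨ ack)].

5

Sat(¬empty) = {s0, s1, s4}
Sat(¬empty ∨ ack) = {s0, s1, s2, s3, s4}
E[ack U (¬empty ∨ ack)]: least fixpoint, start Z0 = Sat((¬empty ∨ ack)) = {s0, s1, s2, s3, s4}, add states in Sat(ack) with some successor in Z. Already a fixed point.
Sat(E[ack U (¬empty ∨ ack)]) = {s0, s1, s2, s3, s4}
AF E[ack U (¬empty ∨ ack)]: least fixpoint, start Z0 = {s0, s1, s2, s3, s4}, add states with every successor in Z. Already a fixed point.
Sat(AF E[ack U (¬empty ∨ ack)]) = {s0, s1, s2, s3, s4}
|Sat(AF E[ack U (¬empty ∨ ack)])| = |{s0, s1, s2, s3, s4}| = 5.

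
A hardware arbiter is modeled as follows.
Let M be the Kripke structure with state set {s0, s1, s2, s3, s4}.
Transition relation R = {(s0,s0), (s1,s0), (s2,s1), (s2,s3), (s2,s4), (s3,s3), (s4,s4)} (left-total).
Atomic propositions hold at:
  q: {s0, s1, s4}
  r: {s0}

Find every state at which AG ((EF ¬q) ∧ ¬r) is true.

{s3}

Sat(¬q) = {s2, s3}
EF ¬q: least fixpoint, start Z0 = {s2, s3}, add states with some successor in Z. Already a fixed point.
Sat(EF ¬q) = {s2, s3}
Sat(¬r) = {s1, s2, s3, s4}
Sat((EF ¬q) ∧ ¬r) = {s2, s3}
AG ((EF ¬q) ∧ ¬r): greatest fixpoint, start Z0 = {s2, s3}, keep only states in Sat with every successor in Z. Z1 = {s3}; fixed.
Sat(AG ((EF ¬q) ∧ ¬r)) = {s3}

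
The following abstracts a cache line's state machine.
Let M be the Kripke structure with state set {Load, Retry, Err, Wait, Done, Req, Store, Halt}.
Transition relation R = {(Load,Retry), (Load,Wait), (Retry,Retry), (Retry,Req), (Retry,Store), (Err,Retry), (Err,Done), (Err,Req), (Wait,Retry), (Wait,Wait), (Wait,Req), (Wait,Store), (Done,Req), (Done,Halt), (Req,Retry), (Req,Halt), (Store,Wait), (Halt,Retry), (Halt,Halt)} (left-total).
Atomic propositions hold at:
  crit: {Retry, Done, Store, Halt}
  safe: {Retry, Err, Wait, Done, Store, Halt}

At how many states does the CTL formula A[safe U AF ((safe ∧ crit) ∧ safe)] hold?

6

Sat(safe ∧ crit) = {Retry, Done, Store, Halt}
Sat((safe ∧ crit) ∧ safe) = {Retry, Done, Store, Halt}
AF ((safe ∧ crit) ∧ safe): least fixpoint, start Z0 = {Retry, Done, Store, Halt}, add states with every successor in Z. Z1 = {Retry, Done, Req, Store, Halt}; Z2 = {Retry, Err, Done, Req, Store, Halt}; fixed.
Sat(AF ((safe ∧ crit) ∧ safe)) = {Retry, Err, Done, Req, Store, Halt}
A[safe U AF ((safe ∧ crit) ∧ safe)]: least fixpoint, start Z0 = Sat(AF ((safe ∧ crit) ∧ safe)) = {Retry, Err, Done, Req, Store, Halt}, add states in Sat(safe) with every successor in Z. Already a fixed point.
Sat(A[safe U AF ((safe ∧ crit) ∧ safe)]) = {Retry, Err, Done, Req, Store, Halt}
|Sat(A[safe U AF ((safe ∧ crit) ∧ safe)])| = |{Retry, Err, Done, Req, Store, Halt}| = 6.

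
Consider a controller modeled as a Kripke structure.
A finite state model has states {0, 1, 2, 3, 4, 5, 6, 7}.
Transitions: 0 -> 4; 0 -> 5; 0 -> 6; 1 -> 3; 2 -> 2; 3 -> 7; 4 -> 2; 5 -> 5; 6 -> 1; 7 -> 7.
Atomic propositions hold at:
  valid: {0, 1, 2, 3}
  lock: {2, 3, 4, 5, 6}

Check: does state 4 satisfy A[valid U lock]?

Yes

A[valid U lock]: least fixpoint, start Z0 = Sat(lock) = {2, 3, 4, 5, 6}, add states in Sat(valid) with every successor in Z. Z1 = {0, 1, 2, 3, 4, 5, 6}; fixed.
Sat(A[valid U lock]) = {0, 1, 2, 3, 4, 5, 6}
4 ∈ Sat(A[valid U lock]) = {0, 1, 2, 3, 4, 5, 6}, so the formula holds at 4.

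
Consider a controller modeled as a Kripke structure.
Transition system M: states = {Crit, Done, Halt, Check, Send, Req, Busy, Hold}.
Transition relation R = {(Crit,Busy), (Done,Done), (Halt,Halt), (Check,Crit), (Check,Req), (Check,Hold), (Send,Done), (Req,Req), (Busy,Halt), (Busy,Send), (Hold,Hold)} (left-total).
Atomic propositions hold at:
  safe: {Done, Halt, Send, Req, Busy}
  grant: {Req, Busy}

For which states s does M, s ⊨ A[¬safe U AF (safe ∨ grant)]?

Sat(¬safe) = {Crit, Check, Hold}
Sat(safe ∨ grant) = {Done, Halt, Send, Req, Busy}
AF (safe ∨ grant): least fixpoint, start Z0 = {Done, Halt, Send, Req, Busy}, add states with every successor in Z. Z1 = {Crit, Done, Halt, Send, Req, Busy}; fixed.
Sat(AF (safe ∨ grant)) = {Crit, Done, Halt, Send, Req, Busy}
A[¬safe U AF (safe ∨ grant)]: least fixpoint, start Z0 = Sat(AF (safe ∨ grant)) = {Crit, Done, Halt, Send, Req, Busy}, add states in Sat(¬safe) with every successor in Z. Already a fixed point.
Sat(A[¬safe U AF (safe ∨ grant)]) = {Crit, Done, Halt, Send, Req, Busy}

{Crit, Done, Halt, Send, Req, Busy}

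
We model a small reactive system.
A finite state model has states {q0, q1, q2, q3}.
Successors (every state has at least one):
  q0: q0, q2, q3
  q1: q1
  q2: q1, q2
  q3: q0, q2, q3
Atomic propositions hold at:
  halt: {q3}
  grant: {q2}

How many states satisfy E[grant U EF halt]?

2

EF halt: least fixpoint, start Z0 = {q3}, add states with some successor in Z. Z1 = {q0, q3}; fixed.
Sat(EF halt) = {q0, q3}
E[grant U EF halt]: least fixpoint, start Z0 = Sat(EF halt) = {q0, q3}, add states in Sat(grant) with some successor in Z. Already a fixed point.
Sat(E[grant U EF halt]) = {q0, q3}
|Sat(E[grant U EF halt])| = |{q0, q3}| = 2.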